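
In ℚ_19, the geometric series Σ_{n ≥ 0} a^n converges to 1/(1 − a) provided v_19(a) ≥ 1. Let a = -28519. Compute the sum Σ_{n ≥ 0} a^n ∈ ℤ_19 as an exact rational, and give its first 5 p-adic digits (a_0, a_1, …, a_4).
Σ a^n = 1/(1 − a) = 1/28520;  first 5 digits = (1, 0, 16, 14, 8)

v_19(a) = 2 ≥ 1, so the series converges in ℤ_19 to 1/(1 − a) = 1/(1 − (-28519)) = 1/28520. Expand this rational in ℤ_19: compute digits iteratively via d_i = x_i mod 19, x_{i+1} = (x_i − d_i)/19. The first 5 digits are (1, 0, 16, 14, 8).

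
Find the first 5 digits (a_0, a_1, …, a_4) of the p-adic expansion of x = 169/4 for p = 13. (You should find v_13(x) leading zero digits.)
(a_0, …, a_4) = (0, 0, 10, 9, 9)

v_13(169/4) = 2, so a_0 = ... = a_1 = 0. Factor out: x = 13^2 · u with u = 1/4 a unit in ℤ_13. Expand u iteratively via a_{v+i} = u_i mod 13, u_{i+1} = (u_i − a_{v+i})/13:
  u_0 = 1/4;  a_2 = 10;  u_1 = (u_0 − 10)/13 = -3/4
  u_1 = -3/4;  a_3 = 9;  u_2 = (u_1 − 9)/13 = -3/4
  u_2 = -3/4;  a_4 = 9;  u_3 = (u_2 − 9)/13 = -3/4
Digits: (0, 0, 10, 9, 9).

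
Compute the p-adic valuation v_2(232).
v_2(232) = 3

v_2(n) is the largest exponent k such that 2^k divides n. Factor out: 232 = 2^3 · 29. (Sign doesn't affect v_p.) So v_2(232) = 3.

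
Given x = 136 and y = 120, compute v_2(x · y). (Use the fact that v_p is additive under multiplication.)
v_2(16320) = 6

v_p(x) = 3 (factor: 136 = 2^3 · 17); v_p(y) = 3 (factor: 120 = 2^3 · 15). Additivity: v_p(xy) = v_p(x) + v_p(y) = 3 + 3 = 6. (Direct check: xy = 16320 = 2^6 · (255).)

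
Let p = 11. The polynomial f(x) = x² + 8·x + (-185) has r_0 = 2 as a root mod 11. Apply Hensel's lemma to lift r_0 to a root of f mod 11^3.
r_2 = 409 (mod 1331)

Hensel: r_{i+1} = r_i − f(r_i)·(f′(r_i))^{-1} mod 11^{i+2}, f′(x) = 2x + 8. Iterate:
  r_0 = 2 (mod 11)
  r_1 = 46 (mod 121)
  r_2 = 409 (mod 1331)
Final: r = 409 satisfies f(r) ≡ 0 mod 11^3.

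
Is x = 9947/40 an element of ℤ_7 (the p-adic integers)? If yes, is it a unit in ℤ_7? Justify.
x ∈ ℤ_7 but not a unit; v_7(x) = 3 > 0

ℤ_7 = {x ∈ ℚ_7 : v_7(x) ≥ 0} and ℤ_7^× = {x ∈ ℤ_7 : v_7(x) = 0}. Here v_7(9947/40) = v_7(num) − v_7(den) = 3; compare against these criteria.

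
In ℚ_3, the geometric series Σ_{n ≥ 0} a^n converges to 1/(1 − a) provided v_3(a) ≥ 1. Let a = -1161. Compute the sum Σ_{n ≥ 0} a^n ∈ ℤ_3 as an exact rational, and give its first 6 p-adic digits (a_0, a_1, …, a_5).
Σ a^n = 1/(1 − a) = 1/1162;  first 6 digits = (1, 0, 0, 2, 0, 1)

v_3(a) = 3 ≥ 1, so the series converges in ℤ_3 to 1/(1 − a) = 1/(1 − (-1161)) = 1/1162. Expand this rational in ℤ_3: compute digits iteratively via d_i = x_i mod 3, x_{i+1} = (x_i − d_i)/3. The first 6 digits are (1, 0, 0, 2, 0, 1).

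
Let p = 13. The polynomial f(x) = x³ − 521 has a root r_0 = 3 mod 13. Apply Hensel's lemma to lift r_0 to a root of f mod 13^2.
r_1 = 159 (mod 169)

Hensel: r_{i+1} = r_i − f(r_i)/f′(r_i) mod 13^{i+2}, where f′(x) = 3x². Iterate:
  r_0 = 3 (mod 13)
  r_1 = 159 (mod 169)
Final: r = 159 with f(r) ≡ 0 mod 13^2.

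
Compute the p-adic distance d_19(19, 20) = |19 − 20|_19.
d_19(19, 20) = 1

Step 1 — x − y = 19 − 20 = -1. Step 2 — v_19(-1) = 0 (factor: -1 = −(19^0 · 1); the sign does not affect v_p). Step 3 — |x − y|_19 = 19^{0} = 1.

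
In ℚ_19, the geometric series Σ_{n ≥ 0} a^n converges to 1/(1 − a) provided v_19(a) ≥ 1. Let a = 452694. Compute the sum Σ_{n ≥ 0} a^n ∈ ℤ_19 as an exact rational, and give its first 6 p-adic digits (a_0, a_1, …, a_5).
Σ a^n = 1/(1 − a) = -1/452693;  first 6 digits = (1, 0, 0, 9, 3, 0)

v_19(a) = 3 ≥ 1, so the series converges in ℤ_19 to 1/(1 − a) = 1/(1 − 452694) = -1/452693. Expand this rational in ℤ_19: compute digits iteratively via d_i = x_i mod 19, x_{i+1} = (x_i − d_i)/19. The first 6 digits are (1, 0, 0, 9, 3, 0).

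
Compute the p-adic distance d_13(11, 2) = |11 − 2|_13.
d_13(11, 2) = 1

Step 1 — x − y = 11 − 2 = 9. Step 2 — v_13(9) = 0 (factor: 9 = (13^0 · 9); the sign does not affect v_p). Step 3 — |x − y|_13 = 13^{0} = 1.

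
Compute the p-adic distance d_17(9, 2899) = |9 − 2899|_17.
d_17(9, 2899) = 1/289

Step 1 — x − y = 9 − 2899 = -2890. Step 2 — v_17(-2890) = 2 (factor: -2890 = −(17^2 · 10); the sign does not affect v_p). Step 3 — |x − y|_17 = 17^{-2} = 1/289.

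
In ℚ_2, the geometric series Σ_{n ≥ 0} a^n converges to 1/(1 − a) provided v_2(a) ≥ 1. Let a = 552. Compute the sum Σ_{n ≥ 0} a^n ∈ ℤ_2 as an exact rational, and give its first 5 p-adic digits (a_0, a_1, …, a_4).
Σ a^n = 1/(1 − a) = -1/551;  first 5 digits = (1, 0, 0, 1, 0)

v_2(a) = 3 ≥ 1, so the series converges in ℤ_2 to 1/(1 − a) = 1/(1 − 552) = -1/551. Expand this rational in ℤ_2: compute digits iteratively via d_i = x_i mod 2, x_{i+1} = (x_i − d_i)/2. The first 5 digits are (1, 0, 0, 1, 0).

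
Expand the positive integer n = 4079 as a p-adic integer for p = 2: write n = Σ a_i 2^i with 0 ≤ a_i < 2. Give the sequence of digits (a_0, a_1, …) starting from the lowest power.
(a_0, a_1, …) = (1, 1, 1, 1, 0, 1, 1, 1, 1, 1, 1, 1)

Repeated division by 2 gives the digits low-to-high: 4079 = 1 + 1·2^1 + 1·2^2 + 1·2^3 + 1·2^5 + 1·2^6 + 1·2^7 + 1·2^8 + 1·2^9 + 1·2^10 + 1·2^11. Digit sequence: (1, 1, 1, 1, 0, 1, 1, 1, 1, 1, 1, 1).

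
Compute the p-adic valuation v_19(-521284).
v_19(-521284) = 4

v_19(n) is the largest exponent k such that 19^k divides n. Factor out: -521284 = -19^4 · 4. (Sign doesn't affect v_p.) So v_19(-521284) = 4.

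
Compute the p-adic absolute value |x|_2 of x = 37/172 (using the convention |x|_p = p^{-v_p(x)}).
|37/172|_2 = 4

Step 1 — compute v_2(x) by factoring powers of 2 out of the numerator and denominator: v_2(37/172) = -2. Step 2 — apply |x|_p = p^{-v_p(x)} = 2^{2} = 4.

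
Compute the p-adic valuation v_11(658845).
v_11(658845) = 4

v_11(n) is the largest exponent k such that 11^k divides n. Factor out: 658845 = 11^4 · 45. (Sign doesn't affect v_p.) So v_11(658845) = 4.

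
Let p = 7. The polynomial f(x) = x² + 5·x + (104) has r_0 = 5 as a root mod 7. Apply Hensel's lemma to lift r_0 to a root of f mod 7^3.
r_2 = 243 (mod 343)

Hensel: r_{i+1} = r_i − f(r_i)·(f′(r_i))^{-1} mod 7^{i+2}, f′(x) = 2x + 5. Iterate:
  r_0 = 5 (mod 7)
  r_1 = 47 (mod 49)
  r_2 = 243 (mod 343)
Final: r = 243 satisfies f(r) ≡ 0 mod 7^3.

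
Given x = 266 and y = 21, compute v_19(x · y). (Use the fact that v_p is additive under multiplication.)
v_19(5586) = 1

v_p(x) = 1 (factor: 266 = 19^1 · 14); v_p(y) = 0 (factor: 21 = 19^0 · 21). Additivity: v_p(xy) = v_p(x) + v_p(y) = 1 + 0 = 1. (Direct check: xy = 5586 = 19^1 · (294).)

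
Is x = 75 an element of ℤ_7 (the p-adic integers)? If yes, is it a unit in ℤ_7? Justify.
x ∈ ℤ_7^× (unit); v_7(x) = 0

ℤ_7 = {x ∈ ℚ_7 : v_7(x) ≥ 0} and ℤ_7^× = {x ∈ ℤ_7 : v_7(x) = 0}. Here v_7(75) = v_7(num) − v_7(den) = 0; compare against these criteria.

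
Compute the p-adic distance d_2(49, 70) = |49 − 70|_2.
d_2(49, 70) = 1

Step 1 — x − y = 49 − 70 = -21. Step 2 — v_2(-21) = 0 (factor: -21 = −(2^0 · 21); the sign does not affect v_p). Step 3 — |x − y|_2 = 2^{0} = 1.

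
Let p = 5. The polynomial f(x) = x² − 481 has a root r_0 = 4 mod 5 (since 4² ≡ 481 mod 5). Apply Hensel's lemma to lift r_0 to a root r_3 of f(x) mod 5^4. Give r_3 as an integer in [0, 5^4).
r_3 = 309 (mod 625)

Hensel's recurrence: r_{i+1} = r_i − f(r_i)·(f′(r_i))^{-1} mod 5^{i+2}, with f′(x) = 2x. Iterate:
  r_0 = 4 (mod 5)
  r_1 = 9 (mod 25)
  r_2 = 59 (mod 125)
  r_3 = 309 (mod 625)
Final: r_3 = 309, and one checks f(r_3) ≡ 0 mod 5^4.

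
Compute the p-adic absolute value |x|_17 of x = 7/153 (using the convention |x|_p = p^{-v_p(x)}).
|7/153|_17 = 17

Step 1 — compute v_17(x) by factoring powers of 17 out of the numerator and denominator: v_17(7/153) = -1. Step 2 — apply |x|_p = p^{-v_p(x)} = 17^{1} = 17.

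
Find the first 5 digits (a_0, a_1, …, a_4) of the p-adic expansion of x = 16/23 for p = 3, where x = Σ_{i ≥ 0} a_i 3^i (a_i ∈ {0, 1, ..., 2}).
(a_0, …, a_4) = (2, 1, 2, 1, 2)

v_3(16/23) = 0 (numerator and denominator both coprime to 3), so x ∈ ℤ_3^×. Compute digits iteratively via a_i = x_i mod 3, x_{i+1} = (x_i − a_i)/3, with x_0 = x:
  x_0 = 16/23;  a_0 = 2;  x_1 = (x_0 − 2)/3 = -10/23
  x_1 = -10/23;  a_1 = 1;  x_2 = (x_1 − 1)/3 = -11/23
  x_2 = -11/23;  a_2 = 2;  x_3 = (x_2 − 2)/3 = -19/23
  x_3 = -19/23;  a_3 = 1;  x_4 = (x_3 − 1)/3 = -14/23
  x_4 = -14/23;  a_4 = 2;  x_5 = (x_4 − 2)/3 = -20/23
Digits: (2, 1, 2, 1, 2).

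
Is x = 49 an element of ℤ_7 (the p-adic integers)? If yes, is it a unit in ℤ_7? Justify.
x ∈ ℤ_7 but not a unit; v_7(x) = 2 > 0

ℤ_7 = {x ∈ ℚ_7 : v_7(x) ≥ 0} and ℤ_7^× = {x ∈ ℤ_7 : v_7(x) = 0}. Here v_7(49) = v_7(num) − v_7(den) = 2; compare against these criteria.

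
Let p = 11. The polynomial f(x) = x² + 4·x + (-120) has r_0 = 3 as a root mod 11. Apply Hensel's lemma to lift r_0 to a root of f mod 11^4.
r_3 = 4623 (mod 14641)

Hensel: r_{i+1} = r_i − f(r_i)·(f′(r_i))^{-1} mod 11^{i+2}, f′(x) = 2x + 4. Iterate:
  r_0 = 3 (mod 11)
  r_1 = 25 (mod 121)
  r_2 = 630 (mod 1331)
  r_3 = 4623 (mod 14641)
Final: r = 4623 satisfies f(r) ≡ 0 mod 11^4.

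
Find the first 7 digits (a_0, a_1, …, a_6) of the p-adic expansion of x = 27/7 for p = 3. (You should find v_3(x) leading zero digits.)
(a_0, …, a_6) = (0, 0, 0, 1, 1, 0, 2)

v_3(27/7) = 3, so a_0 = ... = a_2 = 0. Factor out: x = 3^3 · u with u = 1/7 a unit in ℤ_3. Expand u iteratively via a_{v+i} = u_i mod 3, u_{i+1} = (u_i − a_{v+i})/3:
  u_0 = 1/7;  a_3 = 1;  u_1 = (u_0 − 1)/3 = -2/7
  u_1 = -2/7;  a_4 = 1;  u_2 = (u_1 − 1)/3 = -3/7
  u_2 = -3/7;  a_5 = 0;  u_3 = (u_2 − 0)/3 = -1/7
  u_3 = -1/7;  a_6 = 2;  u_4 = (u_3 − 2)/3 = -5/7
Digits: (0, 0, 0, 1, 1, 0, 2).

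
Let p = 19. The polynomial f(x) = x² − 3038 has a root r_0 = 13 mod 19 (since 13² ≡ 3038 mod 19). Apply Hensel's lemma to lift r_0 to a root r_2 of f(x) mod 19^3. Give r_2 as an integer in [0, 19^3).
r_2 = 1609 (mod 6859)

Hensel's recurrence: r_{i+1} = r_i − f(r_i)·(f′(r_i))^{-1} mod 19^{i+2}, with f′(x) = 2x. Iterate:
  r_0 = 13 (mod 19)
  r_1 = 165 (mod 361)
  r_2 = 1609 (mod 6859)
Final: r_2 = 1609, and one checks f(r_2) ≡ 0 mod 19^3.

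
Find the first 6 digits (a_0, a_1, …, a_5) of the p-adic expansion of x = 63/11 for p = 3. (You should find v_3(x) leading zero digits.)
(a_0, …, a_5) = (0, 0, 2, 2, 0, 0)

v_3(63/11) = 2, so a_0 = ... = a_1 = 0. Factor out: x = 3^2 · u with u = 7/11 a unit in ℤ_3. Expand u iteratively via a_{v+i} = u_i mod 3, u_{i+1} = (u_i − a_{v+i})/3:
  u_0 = 7/11;  a_2 = 2;  u_1 = (u_0 − 2)/3 = -5/11
  u_1 = -5/11;  a_3 = 2;  u_2 = (u_1 − 2)/3 = -9/11
  u_2 = -9/11;  a_4 = 0;  u_3 = (u_2 − 0)/3 = -3/11
  u_3 = -3/11;  a_5 = 0;  u_4 = (u_3 − 0)/3 = -1/11
Digits: (0, 0, 2, 2, 0, 0).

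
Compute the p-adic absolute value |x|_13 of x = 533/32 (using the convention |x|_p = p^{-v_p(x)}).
|533/32|_13 = 1/13

Step 1 — compute v_13(x) by factoring powers of 13 out of the numerator and denominator: v_13(533/32) = 1. Step 2 — apply |x|_p = p^{-v_p(x)} = 13^{-1} = 1/13.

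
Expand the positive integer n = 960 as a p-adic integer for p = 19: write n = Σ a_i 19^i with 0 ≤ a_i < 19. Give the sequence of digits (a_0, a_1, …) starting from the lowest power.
(a_0, a_1, …) = (10, 12, 2)

Repeated division by 19 gives the digits low-to-high: 960 = 10 + 12·19^1 + 2·19^2. Digit sequence: (10, 12, 2).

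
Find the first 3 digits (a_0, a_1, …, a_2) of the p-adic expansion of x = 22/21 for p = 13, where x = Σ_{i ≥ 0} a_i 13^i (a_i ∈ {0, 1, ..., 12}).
(a_0, …, a_2) = (6, 12, 4)

v_13(22/21) = 0 (numerator and denominator both coprime to 13), so x ∈ ℤ_13^×. Compute digits iteratively via a_i = x_i mod 13, x_{i+1} = (x_i − a_i)/13, with x_0 = x:
  x_0 = 22/21;  a_0 = 6;  x_1 = (x_0 − 6)/13 = -8/21
  x_1 = -8/21;  a_1 = 12;  x_2 = (x_1 − 12)/13 = -20/21
  x_2 = -20/21;  a_2 = 4;  x_3 = (x_2 − 4)/13 = -8/21
Digits: (6, 12, 4).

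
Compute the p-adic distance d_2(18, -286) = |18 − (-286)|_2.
d_2(18, -286) = 1/16

Step 1 — x − y = 18 − (-286) = 304. Step 2 — v_2(304) = 4 (factor: 304 = (2^4 · 19); the sign does not affect v_p). Step 3 — |x − y|_2 = 2^{-4} = 1/16.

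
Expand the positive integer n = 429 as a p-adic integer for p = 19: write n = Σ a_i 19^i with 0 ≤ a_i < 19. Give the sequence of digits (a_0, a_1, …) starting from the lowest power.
(a_0, a_1, …) = (11, 3, 1)

Repeated division by 19 gives the digits low-to-high: 429 = 11 + 3·19^1 + 1·19^2. Digit sequence: (11, 3, 1).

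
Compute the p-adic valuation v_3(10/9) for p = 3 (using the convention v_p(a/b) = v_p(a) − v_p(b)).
v_3(10/9) = -2

Factor powers of 3 from the numerator and denominator of the reduced fraction: 10 = 3^0 · 10 and 9 = 3^2 · 1. Apply v_p(a/b) = v_p(a) − v_p(b): v_3(10/9) = 0 − 2 = -2.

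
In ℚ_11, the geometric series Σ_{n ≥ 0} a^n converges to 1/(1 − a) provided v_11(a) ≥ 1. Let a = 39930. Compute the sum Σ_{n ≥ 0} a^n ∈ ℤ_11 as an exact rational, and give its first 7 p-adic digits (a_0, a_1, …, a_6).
Σ a^n = 1/(1 − a) = -1/39929;  first 7 digits = (1, 0, 0, 8, 2, 0, 9)

v_11(a) = 3 ≥ 1, so the series converges in ℤ_11 to 1/(1 − a) = 1/(1 − 39930) = -1/39929. Expand this rational in ℤ_11: compute digits iteratively via d_i = x_i mod 11, x_{i+1} = (x_i − d_i)/11. The first 7 digits are (1, 0, 0, 8, 2, 0, 9).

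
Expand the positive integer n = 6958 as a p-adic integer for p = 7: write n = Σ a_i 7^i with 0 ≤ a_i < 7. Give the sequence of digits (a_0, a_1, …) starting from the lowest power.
(a_0, a_1, …) = (0, 0, 2, 6, 2)

Repeated division by 7 gives the digits low-to-high: 6958 = 2·7^2 + 6·7^3 + 2·7^4. Digit sequence: (0, 0, 2, 6, 2).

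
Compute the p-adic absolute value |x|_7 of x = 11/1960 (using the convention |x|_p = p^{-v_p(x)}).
|11/1960|_7 = 49

Step 1 — compute v_7(x) by factoring powers of 7 out of the numerator and denominator: v_7(11/1960) = -2. Step 2 — apply |x|_p = p^{-v_p(x)} = 7^{2} = 49.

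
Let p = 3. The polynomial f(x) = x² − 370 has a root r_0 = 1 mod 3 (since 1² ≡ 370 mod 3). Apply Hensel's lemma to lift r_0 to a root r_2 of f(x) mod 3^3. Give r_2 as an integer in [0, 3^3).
r_2 = 10 (mod 27)

Hensel's recurrence: r_{i+1} = r_i − f(r_i)·(f′(r_i))^{-1} mod 3^{i+2}, with f′(x) = 2x. Iterate:
  r_0 = 1 (mod 3)
  r_1 = 1 (mod 9)
  r_2 = 10 (mod 27)
Final: r_2 = 10, and one checks f(r_2) ≡ 0 mod 3^3.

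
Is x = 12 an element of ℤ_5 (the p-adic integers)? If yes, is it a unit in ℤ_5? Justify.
x ∈ ℤ_5^× (unit); v_5(x) = 0

ℤ_5 = {x ∈ ℚ_5 : v_5(x) ≥ 0} and ℤ_5^× = {x ∈ ℤ_5 : v_5(x) = 0}. Here v_5(12) = v_5(num) − v_5(den) = 0; compare against these criteria.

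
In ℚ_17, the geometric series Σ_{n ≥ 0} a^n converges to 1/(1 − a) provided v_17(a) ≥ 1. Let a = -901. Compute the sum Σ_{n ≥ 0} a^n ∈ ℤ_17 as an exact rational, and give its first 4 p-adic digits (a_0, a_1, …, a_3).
Σ a^n = 1/(1 − a) = 1/902;  first 4 digits = (1, 15, 0, 4)

v_17(a) = 1 ≥ 1, so the series converges in ℤ_17 to 1/(1 − a) = 1/(1 − (-901)) = 1/902. Expand this rational in ℤ_17: compute digits iteratively via d_i = x_i mod 17, x_{i+1} = (x_i − d_i)/17. The first 4 digits are (1, 15, 0, 4).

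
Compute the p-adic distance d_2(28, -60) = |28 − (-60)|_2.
d_2(28, -60) = 1/8

Step 1 — x − y = 28 − (-60) = 88. Step 2 — v_2(88) = 3 (factor: 88 = (2^3 · 11); the sign does not affect v_p). Step 3 — |x − y|_2 = 2^{-3} = 1/8.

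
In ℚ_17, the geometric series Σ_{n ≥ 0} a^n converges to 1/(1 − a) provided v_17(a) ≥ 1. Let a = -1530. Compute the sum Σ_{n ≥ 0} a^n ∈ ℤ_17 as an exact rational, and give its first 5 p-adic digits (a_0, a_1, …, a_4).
Σ a^n = 1/(1 − a) = 1/1531;  first 5 digits = (1, 12, 2, 11, 15)

v_17(a) = 1 ≥ 1, so the series converges in ℤ_17 to 1/(1 − a) = 1/(1 − (-1530)) = 1/1531. Expand this rational in ℤ_17: compute digits iteratively via d_i = x_i mod 17, x_{i+1} = (x_i − d_i)/17. The first 5 digits are (1, 12, 2, 11, 15).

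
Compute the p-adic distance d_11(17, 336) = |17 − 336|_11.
d_11(17, 336) = 1/11

Step 1 — x − y = 17 − 336 = -319. Step 2 — v_11(-319) = 1 (factor: -319 = −(11^1 · 29); the sign does not affect v_p). Step 3 — |x − y|_11 = 11^{-1} = 1/11.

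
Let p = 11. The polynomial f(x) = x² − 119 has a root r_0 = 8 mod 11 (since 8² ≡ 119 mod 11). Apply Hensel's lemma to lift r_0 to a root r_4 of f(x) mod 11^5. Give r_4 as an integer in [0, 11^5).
r_4 = 154899 (mod 161051)

Hensel's recurrence: r_{i+1} = r_i − f(r_i)·(f′(r_i))^{-1} mod 11^{i+2}, with f′(x) = 2x. Iterate:
  r_0 = 8 (mod 11)
  r_1 = 19 (mod 121)
  r_2 = 503 (mod 1331)
  r_3 = 8489 (mod 14641)
  r_4 = 154899 (mod 161051)
Final: r_4 = 154899, and one checks f(r_4) ≡ 0 mod 11^5.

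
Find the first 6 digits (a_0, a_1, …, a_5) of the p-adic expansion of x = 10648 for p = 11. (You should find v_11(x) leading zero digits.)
(a_0, …, a_5) = (0, 0, 0, 8, 0, 0)

v_11(10648) = 3, so a_0 = ... = a_2 = 0. Factor out: x = 11^3 · u with u = 8 a unit in ℤ_11. Expand u iteratively via a_{v+i} = u_i mod 11, u_{i+1} = (u_i − a_{v+i})/11:
  u_0 = 8;  a_3 = 8;  u_1 = (u_0 − 8)/11 = 0
  u_1 = 0;  a_4 = 0;  u_2 = (u_1 − 0)/11 = 0
  u_2 = 0;  a_5 = 0;  u_3 = (u_2 − 0)/11 = 0
Digits: (0, 0, 0, 8, 0, 0).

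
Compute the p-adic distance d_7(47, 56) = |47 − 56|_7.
d_7(47, 56) = 1

Step 1 — x − y = 47 − 56 = -9. Step 2 — v_7(-9) = 0 (factor: -9 = −(7^0 · 9); the sign does not affect v_p). Step 3 — |x − y|_7 = 7^{0} = 1.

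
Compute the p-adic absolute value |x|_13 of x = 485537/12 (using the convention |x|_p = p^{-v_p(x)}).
|485537/12|_13 = 1/28561

Step 1 — compute v_13(x) by factoring powers of 13 out of the numerator and denominator: v_13(485537/12) = 4. Step 2 — apply |x|_p = p^{-v_p(x)} = 13^{-4} = 1/28561.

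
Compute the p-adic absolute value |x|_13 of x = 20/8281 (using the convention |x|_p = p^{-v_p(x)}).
|20/8281|_13 = 169

Step 1 — compute v_13(x) by factoring powers of 13 out of the numerator and denominator: v_13(20/8281) = -2. Step 2 — apply |x|_p = p^{-v_p(x)} = 13^{2} = 169.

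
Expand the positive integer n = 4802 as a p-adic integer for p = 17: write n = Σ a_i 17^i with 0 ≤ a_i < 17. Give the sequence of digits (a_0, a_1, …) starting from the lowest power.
(a_0, a_1, …) = (8, 10, 16)

Repeated division by 17 gives the digits low-to-high: 4802 = 8 + 10·17^1 + 16·17^2. Digit sequence: (8, 10, 16).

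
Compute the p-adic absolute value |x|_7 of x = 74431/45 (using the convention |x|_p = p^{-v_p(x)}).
|74431/45|_7 = 1/2401

Step 1 — compute v_7(x) by factoring powers of 7 out of the numerator and denominator: v_7(74431/45) = 4. Step 2 — apply |x|_p = p^{-v_p(x)} = 7^{-4} = 1/2401.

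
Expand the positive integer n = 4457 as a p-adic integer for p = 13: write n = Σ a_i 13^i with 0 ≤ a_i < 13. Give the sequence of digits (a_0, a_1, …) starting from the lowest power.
(a_0, a_1, …) = (11, 4, 0, 2)

Repeated division by 13 gives the digits low-to-high: 4457 = 11 + 4·13^1 + 2·13^3. Digit sequence: (11, 4, 0, 2).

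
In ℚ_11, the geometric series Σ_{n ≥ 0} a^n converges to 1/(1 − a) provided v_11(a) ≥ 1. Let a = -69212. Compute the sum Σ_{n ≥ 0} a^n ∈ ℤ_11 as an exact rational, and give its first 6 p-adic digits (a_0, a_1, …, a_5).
Σ a^n = 1/(1 − a) = 1/69213;  first 6 digits = (1, 0, 0, 3, 6, 10)

v_11(a) = 3 ≥ 1, so the series converges in ℤ_11 to 1/(1 − a) = 1/(1 − (-69212)) = 1/69213. Expand this rational in ℤ_11: compute digits iteratively via d_i = x_i mod 11, x_{i+1} = (x_i − d_i)/11. The first 6 digits are (1, 0, 0, 3, 6, 10).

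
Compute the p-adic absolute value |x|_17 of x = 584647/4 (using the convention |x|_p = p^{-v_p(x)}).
|584647/4|_17 = 1/83521

Step 1 — compute v_17(x) by factoring powers of 17 out of the numerator and denominator: v_17(584647/4) = 4. Step 2 — apply |x|_p = p^{-v_p(x)} = 17^{-4} = 1/83521.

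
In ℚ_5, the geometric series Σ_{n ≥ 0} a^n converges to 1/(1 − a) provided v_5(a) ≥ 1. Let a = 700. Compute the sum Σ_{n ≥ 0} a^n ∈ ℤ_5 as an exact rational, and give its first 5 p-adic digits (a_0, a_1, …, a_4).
Σ a^n = 1/(1 − a) = -1/699;  first 5 digits = (1, 0, 3, 0, 0)

v_5(a) = 2 ≥ 1, so the series converges in ℤ_5 to 1/(1 − a) = 1/(1 − 700) = -1/699. Expand this rational in ℤ_5: compute digits iteratively via d_i = x_i mod 5, x_{i+1} = (x_i − d_i)/5. The first 5 digits are (1, 0, 3, 0, 0).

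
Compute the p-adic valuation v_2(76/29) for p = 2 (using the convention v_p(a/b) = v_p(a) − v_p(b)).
v_2(76/29) = 2

Factor powers of 2 from the numerator and denominator of the reduced fraction: 76 = 2^2 · 19 and 29 = 2^0 · 29. Apply v_p(a/b) = v_p(a) − v_p(b): v_2(76/29) = 2 − 0 = 2.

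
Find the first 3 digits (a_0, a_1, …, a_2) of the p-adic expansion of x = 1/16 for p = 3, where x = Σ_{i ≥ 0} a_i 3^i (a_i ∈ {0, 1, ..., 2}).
(a_0, …, a_2) = (1, 1, 2)

v_3(1/16) = 0 (numerator and denominator both coprime to 3), so x ∈ ℤ_3^×. Compute digits iteratively via a_i = x_i mod 3, x_{i+1} = (x_i − a_i)/3, with x_0 = x:
  x_0 = 1/16;  a_0 = 1;  x_1 = (x_0 − 1)/3 = -5/16
  x_1 = -5/16;  a_1 = 1;  x_2 = (x_1 − 1)/3 = -7/16
  x_2 = -7/16;  a_2 = 2;  x_3 = (x_2 − 2)/3 = -13/16
Digits: (1, 1, 2).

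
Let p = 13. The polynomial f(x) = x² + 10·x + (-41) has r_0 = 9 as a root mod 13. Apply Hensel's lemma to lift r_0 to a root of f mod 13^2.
r_1 = 113 (mod 169)

Hensel: r_{i+1} = r_i − f(r_i)·(f′(r_i))^{-1} mod 13^{i+2}, f′(x) = 2x + 10. Iterate:
  r_0 = 9 (mod 13)
  r_1 = 113 (mod 169)
Final: r = 113 satisfies f(r) ≡ 0 mod 13^2.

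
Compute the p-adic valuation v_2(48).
v_2(48) = 4

v_2(n) is the largest exponent k such that 2^k divides n. Factor out: 48 = 2^4 · 3. (Sign doesn't affect v_p.) So v_2(48) = 4.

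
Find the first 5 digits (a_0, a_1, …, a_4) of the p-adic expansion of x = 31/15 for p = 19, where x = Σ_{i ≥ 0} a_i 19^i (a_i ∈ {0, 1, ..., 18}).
(a_0, …, a_4) = (16, 17, 13, 17, 13)

v_19(31/15) = 0 (numerator and denominator both coprime to 19), so x ∈ ℤ_19^×. Compute digits iteratively via a_i = x_i mod 19, x_{i+1} = (x_i − a_i)/19, with x_0 = x:
  x_0 = 31/15;  a_0 = 16;  x_1 = (x_0 − 16)/19 = -11/15
  x_1 = -11/15;  a_1 = 17;  x_2 = (x_1 − 17)/19 = -14/15
  x_2 = -14/15;  a_2 = 13;  x_3 = (x_2 − 13)/19 = -11/15
  x_3 = -11/15;  a_3 = 17;  x_4 = (x_3 − 17)/19 = -14/15
  x_4 = -14/15;  a_4 = 13;  x_5 = (x_4 − 13)/19 = -11/15
Digits: (16, 17, 13, 17, 13).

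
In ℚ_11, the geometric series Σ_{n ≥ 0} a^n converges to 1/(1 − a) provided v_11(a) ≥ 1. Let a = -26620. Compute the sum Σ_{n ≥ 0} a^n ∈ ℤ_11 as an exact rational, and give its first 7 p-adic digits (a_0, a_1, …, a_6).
Σ a^n = 1/(1 − a) = 1/26621;  first 7 digits = (1, 0, 0, 2, 9, 10, 3)

v_11(a) = 3 ≥ 1, so the series converges in ℤ_11 to 1/(1 − a) = 1/(1 − (-26620)) = 1/26621. Expand this rational in ℤ_11: compute digits iteratively via d_i = x_i mod 11, x_{i+1} = (x_i − d_i)/11. The first 7 digits are (1, 0, 0, 2, 9, 10, 3).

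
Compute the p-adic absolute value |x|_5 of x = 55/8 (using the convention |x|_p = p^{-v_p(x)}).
|55/8|_5 = 1/5

Step 1 — compute v_5(x) by factoring powers of 5 out of the numerator and denominator: v_5(55/8) = 1. Step 2 — apply |x|_p = p^{-v_p(x)} = 5^{-1} = 1/5.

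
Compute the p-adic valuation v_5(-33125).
v_5(-33125) = 4

v_5(n) is the largest exponent k such that 5^k divides n. Factor out: -33125 = -5^4 · 53. (Sign doesn't affect v_p.) So v_5(-33125) = 4.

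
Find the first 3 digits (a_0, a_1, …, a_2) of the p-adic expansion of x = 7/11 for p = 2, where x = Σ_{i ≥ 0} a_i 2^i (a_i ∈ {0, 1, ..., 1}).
(a_0, …, a_2) = (1, 0, 1)

v_2(7/11) = 0 (numerator and denominator both coprime to 2), so x ∈ ℤ_2^×. Compute digits iteratively via a_i = x_i mod 2, x_{i+1} = (x_i − a_i)/2, with x_0 = x:
  x_0 = 7/11;  a_0 = 1;  x_1 = (x_0 − 1)/2 = -2/11
  x_1 = -2/11;  a_1 = 0;  x_2 = (x_1 − 0)/2 = -1/11
  x_2 = -1/11;  a_2 = 1;  x_3 = (x_2 − 1)/2 = -6/11
Digits: (1, 0, 1).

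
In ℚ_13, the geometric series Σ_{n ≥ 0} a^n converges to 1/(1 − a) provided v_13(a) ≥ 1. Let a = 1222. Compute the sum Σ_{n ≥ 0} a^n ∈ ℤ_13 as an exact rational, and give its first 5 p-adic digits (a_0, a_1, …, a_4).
Σ a^n = 1/(1 − a) = -1/1221;  first 5 digits = (1, 3, 3, 5, 12)

v_13(a) = 1 ≥ 1, so the series converges in ℤ_13 to 1/(1 − a) = 1/(1 − 1222) = -1/1221. Expand this rational in ℤ_13: compute digits iteratively via d_i = x_i mod 13, x_{i+1} = (x_i − d_i)/13. The first 5 digits are (1, 3, 3, 5, 12).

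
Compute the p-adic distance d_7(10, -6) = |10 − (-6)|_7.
d_7(10, -6) = 1

Step 1 — x − y = 10 − (-6) = 16. Step 2 — v_7(16) = 0 (factor: 16 = (7^0 · 16); the sign does not affect v_p). Step 3 — |x − y|_7 = 7^{0} = 1.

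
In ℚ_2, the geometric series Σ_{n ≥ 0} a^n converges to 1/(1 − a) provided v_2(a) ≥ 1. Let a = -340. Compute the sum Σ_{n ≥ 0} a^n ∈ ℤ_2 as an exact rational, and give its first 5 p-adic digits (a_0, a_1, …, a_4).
Σ a^n = 1/(1 − a) = 1/341;  first 5 digits = (1, 0, 1, 1, 1)

v_2(a) = 2 ≥ 1, so the series converges in ℤ_2 to 1/(1 − a) = 1/(1 − (-340)) = 1/341. Expand this rational in ℤ_2: compute digits iteratively via d_i = x_i mod 2, x_{i+1} = (x_i − d_i)/2. The first 5 digits are (1, 0, 1, 1, 1).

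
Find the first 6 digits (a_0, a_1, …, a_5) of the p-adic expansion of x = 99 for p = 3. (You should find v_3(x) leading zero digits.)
(a_0, …, a_5) = (0, 0, 2, 0, 1, 0)

v_3(99) = 2, so a_0 = ... = a_1 = 0. Factor out: x = 3^2 · u with u = 11 a unit in ℤ_3. Expand u iteratively via a_{v+i} = u_i mod 3, u_{i+1} = (u_i − a_{v+i})/3:
  u_0 = 11;  a_2 = 2;  u_1 = (u_0 − 2)/3 = 3
  u_1 = 3;  a_3 = 0;  u_2 = (u_1 − 0)/3 = 1
  u_2 = 1;  a_4 = 1;  u_3 = (u_2 − 1)/3 = 0
  u_3 = 0;  a_5 = 0;  u_4 = (u_3 − 0)/3 = 0
Digits: (0, 0, 2, 0, 1, 0).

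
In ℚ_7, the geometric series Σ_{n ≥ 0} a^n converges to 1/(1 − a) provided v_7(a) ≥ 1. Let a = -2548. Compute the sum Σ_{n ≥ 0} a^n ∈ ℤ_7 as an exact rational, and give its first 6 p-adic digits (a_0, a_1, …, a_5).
Σ a^n = 1/(1 − a) = 1/2549;  first 6 digits = (1, 0, 4, 6, 0, 1)

v_7(a) = 2 ≥ 1, so the series converges in ℤ_7 to 1/(1 − a) = 1/(1 − (-2548)) = 1/2549. Expand this rational in ℤ_7: compute digits iteratively via d_i = x_i mod 7, x_{i+1} = (x_i − d_i)/7. The first 6 digits are (1, 0, 4, 6, 0, 1).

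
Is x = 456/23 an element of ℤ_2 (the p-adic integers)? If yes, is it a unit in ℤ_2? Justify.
x ∈ ℤ_2 but not a unit; v_2(x) = 3 > 0

ℤ_2 = {x ∈ ℚ_2 : v_2(x) ≥ 0} and ℤ_2^× = {x ∈ ℤ_2 : v_2(x) = 0}. Here v_2(456/23) = v_2(num) − v_2(den) = 3; compare against these criteria.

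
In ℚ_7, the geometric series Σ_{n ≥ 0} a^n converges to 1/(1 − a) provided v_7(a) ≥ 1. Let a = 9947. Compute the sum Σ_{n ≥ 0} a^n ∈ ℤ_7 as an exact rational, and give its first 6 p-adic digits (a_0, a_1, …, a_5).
Σ a^n = 1/(1 − a) = -1/9946;  first 6 digits = (1, 0, 0, 1, 4, 0)

v_7(a) = 3 ≥ 1, so the series converges in ℤ_7 to 1/(1 − a) = 1/(1 − 9947) = -1/9946. Expand this rational in ℤ_7: compute digits iteratively via d_i = x_i mod 7, x_{i+1} = (x_i − d_i)/7. The first 6 digits are (1, 0, 0, 1, 4, 0).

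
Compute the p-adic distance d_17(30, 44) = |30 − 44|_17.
d_17(30, 44) = 1

Step 1 — x − y = 30 − 44 = -14. Step 2 — v_17(-14) = 0 (factor: -14 = −(17^0 · 14); the sign does not affect v_p). Step 3 — |x − y|_17 = 17^{0} = 1.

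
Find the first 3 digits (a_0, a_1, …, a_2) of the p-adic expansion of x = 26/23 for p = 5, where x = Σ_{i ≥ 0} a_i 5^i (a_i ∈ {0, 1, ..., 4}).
(a_0, …, a_2) = (2, 2, 0)

v_5(26/23) = 0 (numerator and denominator both coprime to 5), so x ∈ ℤ_5^×. Compute digits iteratively via a_i = x_i mod 5, x_{i+1} = (x_i − a_i)/5, with x_0 = x:
  x_0 = 26/23;  a_0 = 2;  x_1 = (x_0 − 2)/5 = -4/23
  x_1 = -4/23;  a_1 = 2;  x_2 = (x_1 − 2)/5 = -10/23
  x_2 = -10/23;  a_2 = 0;  x_3 = (x_2 − 0)/5 = -2/23
Digits: (2, 2, 0).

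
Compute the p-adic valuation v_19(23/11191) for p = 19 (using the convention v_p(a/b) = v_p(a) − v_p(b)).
v_19(23/11191) = -2

Factor powers of 19 from the numerator and denominator of the reduced fraction: 23 = 19^0 · 23 and 11191 = 19^2 · 31. Apply v_p(a/b) = v_p(a) − v_p(b): v_19(23/11191) = 0 − 2 = -2.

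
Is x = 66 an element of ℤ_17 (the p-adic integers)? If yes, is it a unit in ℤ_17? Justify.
x ∈ ℤ_17^× (unit); v_17(x) = 0

ℤ_17 = {x ∈ ℚ_17 : v_17(x) ≥ 0} and ℤ_17^× = {x ∈ ℤ_17 : v_17(x) = 0}. Here v_17(66) = v_17(num) − v_17(den) = 0; compare against these criteria.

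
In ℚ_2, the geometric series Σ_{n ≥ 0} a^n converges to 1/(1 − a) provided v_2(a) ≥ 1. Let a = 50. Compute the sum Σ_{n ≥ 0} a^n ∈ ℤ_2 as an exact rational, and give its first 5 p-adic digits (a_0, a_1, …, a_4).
Σ a^n = 1/(1 − a) = -1/49;  first 5 digits = (1, 1, 1, 1, 0)

v_2(a) = 1 ≥ 1, so the series converges in ℤ_2 to 1/(1 − a) = 1/(1 − 50) = -1/49. Expand this rational in ℤ_2: compute digits iteratively via d_i = x_i mod 2, x_{i+1} = (x_i − d_i)/2. The first 5 digits are (1, 1, 1, 1, 0).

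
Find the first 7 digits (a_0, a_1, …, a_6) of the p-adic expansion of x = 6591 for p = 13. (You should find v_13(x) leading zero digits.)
(a_0, …, a_6) = (0, 0, 0, 3, 0, 0, 0)

v_13(6591) = 3, so a_0 = ... = a_2 = 0. Factor out: x = 13^3 · u with u = 3 a unit in ℤ_13. Expand u iteratively via a_{v+i} = u_i mod 13, u_{i+1} = (u_i − a_{v+i})/13:
  u_0 = 3;  a_3 = 3;  u_1 = (u_0 − 3)/13 = 0
  u_1 = 0;  a_4 = 0;  u_2 = (u_1 − 0)/13 = 0
  u_2 = 0;  a_5 = 0;  u_3 = (u_2 − 0)/13 = 0
  u_3 = 0;  a_6 = 0;  u_4 = (u_3 − 0)/13 = 0
Digits: (0, 0, 0, 3, 0, 0, 0).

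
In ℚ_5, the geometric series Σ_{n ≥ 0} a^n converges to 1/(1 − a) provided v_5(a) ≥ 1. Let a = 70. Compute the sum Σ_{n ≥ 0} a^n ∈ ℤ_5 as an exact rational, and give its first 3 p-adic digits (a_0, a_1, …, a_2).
Σ a^n = 1/(1 − a) = -1/69;  first 3 digits = (1, 4, 3)

v_5(a) = 1 ≥ 1, so the series converges in ℤ_5 to 1/(1 − a) = 1/(1 − 70) = -1/69. Expand this rational in ℤ_5: compute digits iteratively via d_i = x_i mod 5, x_{i+1} = (x_i − d_i)/5. The first 3 digits are (1, 4, 3).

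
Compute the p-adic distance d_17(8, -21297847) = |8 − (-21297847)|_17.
d_17(8, -21297847) = 1/1419857

Step 1 — x − y = 8 − (-21297847) = 21297855. Step 2 — v_17(21297855) = 5 (factor: 21297855 = (17^5 · 15); the sign does not affect v_p). Step 3 — |x − y|_17 = 17^{-5} = 1/1419857.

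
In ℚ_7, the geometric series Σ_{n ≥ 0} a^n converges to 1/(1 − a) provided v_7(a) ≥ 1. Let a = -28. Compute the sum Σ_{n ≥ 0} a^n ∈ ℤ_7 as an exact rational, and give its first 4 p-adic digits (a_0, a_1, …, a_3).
Σ a^n = 1/(1 − a) = 1/29;  first 4 digits = (1, 3, 1, 1)

v_7(a) = 1 ≥ 1, so the series converges in ℤ_7 to 1/(1 − a) = 1/(1 − (-28)) = 1/29. Expand this rational in ℤ_7: compute digits iteratively via d_i = x_i mod 7, x_{i+1} = (x_i − d_i)/7. The first 4 digits are (1, 3, 1, 1).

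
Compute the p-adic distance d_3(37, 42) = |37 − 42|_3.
d_3(37, 42) = 1

Step 1 — x − y = 37 − 42 = -5. Step 2 — v_3(-5) = 0 (factor: -5 = −(3^0 · 5); the sign does not affect v_p). Step 3 — |x − y|_3 = 3^{0} = 1.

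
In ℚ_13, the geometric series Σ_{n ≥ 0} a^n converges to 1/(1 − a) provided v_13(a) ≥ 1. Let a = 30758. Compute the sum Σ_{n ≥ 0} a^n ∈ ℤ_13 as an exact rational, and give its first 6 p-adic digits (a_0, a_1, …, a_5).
Σ a^n = 1/(1 − a) = -1/30757;  first 6 digits = (1, 0, 0, 1, 1, 0)

v_13(a) = 3 ≥ 1, so the series converges in ℤ_13 to 1/(1 − a) = 1/(1 − 30758) = -1/30757. Expand this rational in ℤ_13: compute digits iteratively via d_i = x_i mod 13, x_{i+1} = (x_i − d_i)/13. The first 6 digits are (1, 0, 0, 1, 1, 0).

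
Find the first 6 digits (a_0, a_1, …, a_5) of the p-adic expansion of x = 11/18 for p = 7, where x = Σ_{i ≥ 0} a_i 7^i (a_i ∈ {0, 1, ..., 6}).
(a_0, …, a_5) = (1, 5, 2, 0, 5, 2)

v_7(11/18) = 0 (numerator and denominator both coprime to 7), so x ∈ ℤ_7^×. Compute digits iteratively via a_i = x_i mod 7, x_{i+1} = (x_i − a_i)/7, with x_0 = x:
  x_0 = 11/18;  a_0 = 1;  x_1 = (x_0 − 1)/7 = -1/18
  x_1 = -1/18;  a_1 = 5;  x_2 = (x_1 − 5)/7 = -13/18
  x_2 = -13/18;  a_2 = 2;  x_3 = (x_2 − 2)/7 = -7/18
  x_3 = -7/18;  a_3 = 0;  x_4 = (x_3 − 0)/7 = -1/18
  x_4 = -1/18;  a_4 = 5;  x_5 = (x_4 − 5)/7 = -13/18
  x_5 = -13/18;  a_5 = 2;  x_6 = (x_5 − 2)/7 = -7/18
Digits: (1, 5, 2, 0, 5, 2).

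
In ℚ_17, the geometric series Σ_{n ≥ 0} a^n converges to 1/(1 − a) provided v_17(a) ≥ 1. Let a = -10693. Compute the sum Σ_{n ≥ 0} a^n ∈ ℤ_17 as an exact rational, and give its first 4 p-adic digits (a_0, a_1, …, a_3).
Σ a^n = 1/(1 − a) = 1/10694;  first 4 digits = (1, 0, 14, 14)

v_17(a) = 2 ≥ 1, so the series converges in ℤ_17 to 1/(1 − a) = 1/(1 − (-10693)) = 1/10694. Expand this rational in ℤ_17: compute digits iteratively via d_i = x_i mod 17, x_{i+1} = (x_i − d_i)/17. The first 4 digits are (1, 0, 14, 14).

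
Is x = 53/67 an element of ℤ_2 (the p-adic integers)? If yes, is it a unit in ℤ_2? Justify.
x ∈ ℤ_2^× (unit); v_2(x) = 0

ℤ_2 = {x ∈ ℚ_2 : v_2(x) ≥ 0} and ℤ_2^× = {x ∈ ℤ_2 : v_2(x) = 0}. Here v_2(53/67) = v_2(num) − v_2(den) = 0; compare against these criteria.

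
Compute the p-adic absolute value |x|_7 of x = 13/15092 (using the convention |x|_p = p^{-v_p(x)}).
|13/15092|_7 = 343

Step 1 — compute v_7(x) by factoring powers of 7 out of the numerator and denominator: v_7(13/15092) = -3. Step 2 — apply |x|_p = p^{-v_p(x)} = 7^{3} = 343.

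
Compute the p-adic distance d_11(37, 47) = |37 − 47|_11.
d_11(37, 47) = 1

Step 1 — x − y = 37 − 47 = -10. Step 2 — v_11(-10) = 0 (factor: -10 = −(11^0 · 10); the sign does not affect v_p). Step 3 — |x − y|_11 = 11^{0} = 1.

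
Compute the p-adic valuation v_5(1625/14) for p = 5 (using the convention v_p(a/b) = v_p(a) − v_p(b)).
v_5(1625/14) = 3

Factor powers of 5 from the numerator and denominator of the reduced fraction: 1625 = 5^3 · 13 and 14 = 5^0 · 14. Apply v_p(a/b) = v_p(a) − v_p(b): v_5(1625/14) = 3 − 0 = 3.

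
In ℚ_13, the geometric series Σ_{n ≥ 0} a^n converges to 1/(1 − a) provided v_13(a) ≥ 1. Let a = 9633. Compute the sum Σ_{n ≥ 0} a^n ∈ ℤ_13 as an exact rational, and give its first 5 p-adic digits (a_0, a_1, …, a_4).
Σ a^n = 1/(1 − a) = -1/9632;  first 5 digits = (1, 0, 5, 4, 12)

v_13(a) = 2 ≥ 1, so the series converges in ℤ_13 to 1/(1 − a) = 1/(1 − 9633) = -1/9632. Expand this rational in ℤ_13: compute digits iteratively via d_i = x_i mod 13, x_{i+1} = (x_i − d_i)/13. The first 5 digits are (1, 0, 5, 4, 12).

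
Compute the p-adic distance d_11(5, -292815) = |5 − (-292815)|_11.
d_11(5, -292815) = 1/14641

Step 1 — x − y = 5 − (-292815) = 292820. Step 2 — v_11(292820) = 4 (factor: 292820 = (11^4 · 20); the sign does not affect v_p). Step 3 — |x − y|_11 = 11^{-4} = 1/14641.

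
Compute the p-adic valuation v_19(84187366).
v_19(84187366) = 5

v_19(n) is the largest exponent k such that 19^k divides n. Factor out: 84187366 = 19^5 · 34. (Sign doesn't affect v_p.) So v_19(84187366) = 5.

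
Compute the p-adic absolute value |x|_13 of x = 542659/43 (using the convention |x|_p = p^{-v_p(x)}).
|542659/43|_13 = 1/28561

Step 1 — compute v_13(x) by factoring powers of 13 out of the numerator and denominator: v_13(542659/43) = 4. Step 2 — apply |x|_p = p^{-v_p(x)} = 13^{-4} = 1/28561.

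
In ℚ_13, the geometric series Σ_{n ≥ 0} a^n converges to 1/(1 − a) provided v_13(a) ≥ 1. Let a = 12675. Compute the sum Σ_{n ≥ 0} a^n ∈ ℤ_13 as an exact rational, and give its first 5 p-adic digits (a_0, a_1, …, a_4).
Σ a^n = 1/(1 − a) = -1/12674;  first 5 digits = (1, 0, 10, 5, 9)

v_13(a) = 2 ≥ 1, so the series converges in ℤ_13 to 1/(1 − a) = 1/(1 − 12675) = -1/12674. Expand this rational in ℤ_13: compute digits iteratively via d_i = x_i mod 13, x_{i+1} = (x_i − d_i)/13. The first 5 digits are (1, 0, 10, 5, 9).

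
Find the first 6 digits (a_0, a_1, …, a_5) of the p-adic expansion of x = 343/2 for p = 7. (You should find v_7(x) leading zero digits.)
(a_0, …, a_5) = (0, 0, 0, 4, 3, 3)

v_7(343/2) = 3, so a_0 = ... = a_2 = 0. Factor out: x = 7^3 · u with u = 1/2 a unit in ℤ_7. Expand u iteratively via a_{v+i} = u_i mod 7, u_{i+1} = (u_i − a_{v+i})/7:
  u_0 = 1/2;  a_3 = 4;  u_1 = (u_0 − 4)/7 = -1/2
  u_1 = -1/2;  a_4 = 3;  u_2 = (u_1 − 3)/7 = -1/2
  u_2 = -1/2;  a_5 = 3;  u_3 = (u_2 − 3)/7 = -1/2
Digits: (0, 0, 0, 4, 3, 3).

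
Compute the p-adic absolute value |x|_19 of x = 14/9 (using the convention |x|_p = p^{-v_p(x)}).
|14/9|_19 = 1

Step 1 — compute v_19(x) by factoring powers of 19 out of the numerator and denominator: v_19(14/9) = 0. Step 2 — apply |x|_p = p^{-v_p(x)} = 19^{0} = 1.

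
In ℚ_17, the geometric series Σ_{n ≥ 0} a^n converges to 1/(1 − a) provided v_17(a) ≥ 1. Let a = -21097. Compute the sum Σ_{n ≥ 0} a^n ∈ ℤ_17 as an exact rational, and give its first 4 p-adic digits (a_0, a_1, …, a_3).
Σ a^n = 1/(1 − a) = 1/21098;  first 4 digits = (1, 0, 12, 12)

v_17(a) = 2 ≥ 1, so the series converges in ℤ_17 to 1/(1 − a) = 1/(1 − (-21097)) = 1/21098. Expand this rational in ℤ_17: compute digits iteratively via d_i = x_i mod 17, x_{i+1} = (x_i − d_i)/17. The first 4 digits are (1, 0, 12, 12).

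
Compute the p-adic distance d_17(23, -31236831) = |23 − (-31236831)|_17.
d_17(23, -31236831) = 1/1419857

Step 1 — x − y = 23 − (-31236831) = 31236854. Step 2 — v_17(31236854) = 5 (factor: 31236854 = (17^5 · 22); the sign does not affect v_p). Step 3 — |x − y|_17 = 17^{-5} = 1/1419857.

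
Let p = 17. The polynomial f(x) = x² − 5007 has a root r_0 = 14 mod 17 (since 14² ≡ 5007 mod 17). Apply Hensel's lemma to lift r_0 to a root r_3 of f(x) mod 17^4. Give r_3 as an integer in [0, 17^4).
r_3 = 56675 (mod 83521)

Hensel's recurrence: r_{i+1} = r_i − f(r_i)·(f′(r_i))^{-1} mod 17^{i+2}, with f′(x) = 2x. Iterate:
  r_0 = 14 (mod 17)
  r_1 = 31 (mod 289)
  r_2 = 2632 (mod 4913)
  r_3 = 56675 (mod 83521)
Final: r_3 = 56675, and one checks f(r_3) ≡ 0 mod 17^4.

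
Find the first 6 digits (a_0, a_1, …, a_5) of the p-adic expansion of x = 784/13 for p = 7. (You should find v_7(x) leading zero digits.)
(a_0, …, a_5) = (0, 0, 5, 0, 1, 2)

v_7(784/13) = 2, so a_0 = ... = a_1 = 0. Factor out: x = 7^2 · u with u = 16/13 a unit in ℤ_7. Expand u iteratively via a_{v+i} = u_i mod 7, u_{i+1} = (u_i − a_{v+i})/7:
  u_0 = 16/13;  a_2 = 5;  u_1 = (u_0 − 5)/7 = -7/13
  u_1 = -7/13;  a_3 = 0;  u_2 = (u_1 − 0)/7 = -1/13
  u_2 = -1/13;  a_4 = 1;  u_3 = (u_2 − 1)/7 = -2/13
  u_3 = -2/13;  a_5 = 2;  u_4 = (u_3 − 2)/7 = -4/13
Digits: (0, 0, 5, 0, 1, 2).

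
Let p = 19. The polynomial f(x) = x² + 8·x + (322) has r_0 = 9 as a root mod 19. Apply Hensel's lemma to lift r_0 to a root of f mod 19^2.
r_1 = 199 (mod 361)

Hensel: r_{i+1} = r_i − f(r_i)·(f′(r_i))^{-1} mod 19^{i+2}, f′(x) = 2x + 8. Iterate:
  r_0 = 9 (mod 19)
  r_1 = 199 (mod 361)
Final: r = 199 satisfies f(r) ≡ 0 mod 19^2.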